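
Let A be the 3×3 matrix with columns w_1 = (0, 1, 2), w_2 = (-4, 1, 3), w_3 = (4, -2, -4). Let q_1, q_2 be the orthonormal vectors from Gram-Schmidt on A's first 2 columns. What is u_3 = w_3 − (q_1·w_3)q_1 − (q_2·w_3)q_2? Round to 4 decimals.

q_1 = w_1/‖w_1‖ = (0, 1, 2)/2.2361 = (0.0000, 0.4472, 0.8944).
r_{12} = q_1·w_2 = 3.1305.
u_2 = w_2 − 3.1305·q_1 = (-4.0000, -0.4000, 0.2000).
‖u_2‖ = 4.0249, so q_2 = (-0.9938, -0.0994, 0.0497).
r_{13} = q_1·w_3 = -4.4721; r_{23} = q_2·w_3 = -3.9752.
u_3 = w_3 + 4.4721·q_1 + 3.9752·q_2 = (0.0494, -0.3951, 0.1975).

u_3 = (0.0494, -0.3951, 0.1975)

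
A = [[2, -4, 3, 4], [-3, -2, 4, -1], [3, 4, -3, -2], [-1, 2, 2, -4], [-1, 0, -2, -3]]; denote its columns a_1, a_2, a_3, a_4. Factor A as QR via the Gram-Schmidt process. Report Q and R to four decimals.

a_1 = (2, -3, 3, -1, -1); ‖a_1‖ = 4.8990, so q_1 = (0.4082, -0.6124, 0.6124, -0.2041, -0.2041).
q_1·a_2 = 0.4082·(-4) + (-0.6124)·(-2) + 0.6124·4 + (-0.2041)·2 + (-0.2041)·0 = 1.6330.
u_2 = a_2 − 1.6330·q_1 = (-4.6667, -1.0000, 3.0000, 2.3333, 0.3333).
‖u_2‖ = 6.1101, so q_2 = (-0.7638, -0.1637, 0.4910, 0.3819, 0.0546).
q_1·a_3 = 0.4082·3 + (-0.6124)·4 + 0.6124·(-3) + (-0.2041)·2 + (-0.2041)·(-2) = -3.0619; q_2·a_3 = (-0.7638)·3 + (-0.1637)·4 + 0.4910·(-3) + 0.3819·2 + 0.0546·(-2) = -3.7643.
u_3 = a_3 + 3.0619·q_1 + 3.7643·q_2 = (1.3750, 1.5089, 0.7232, 2.8125, -2.4196).
‖u_3‖ = 4.2960, so q_3 = (0.3201, 0.3512, 0.1683, 0.6547, -0.5632).
q_1·a_4 = 0.4082·4 + (-0.6124)·(-1) + 0.6124·(-2) + (-0.2041)·(-4) + (-0.2041)·(-3) = 2.4495; q_2·a_4 = (-0.7638)·4 + (-0.1637)·(-1) + 0.4910·(-2) + 0.3819·(-4) + 0.0546·(-3) = -5.5646; q_3·a_4 = 0.3201·4 + 0.3512·(-1) + 0.1683·(-2) + 0.6547·(-4) + (-0.5632)·(-3) = -0.3367.
u_4 = a_4 − 2.4495·q_1 + 5.5646·q_2 + 0.3367·q_3 = (-1.1422, -0.2925, -0.7112, -1.1546, -2.3861).
‖u_4‖ = 2.9870, so q_4 = (-0.3824, -0.0979, -0.2381, -0.3865, -0.7988).

Q = [[0.4082, -0.7638, 0.3201, -0.3824], [-0.6124, -0.1637, 0.3512, -0.0979], [0.6124, 0.4910, 0.1683, -0.2381], [-0.2041, 0.3819, 0.6547, -0.3865], [-0.2041, 0.0546, -0.5632, -0.7988]], R = [[4.8990, 1.6330, -3.0619, 2.4495], [0.0000, 6.1101, -3.7643, -5.5646], [0.0000, 0.0000, 4.2960, -0.3367], [0.0000, 0.0000, 0.0000, 2.9870]]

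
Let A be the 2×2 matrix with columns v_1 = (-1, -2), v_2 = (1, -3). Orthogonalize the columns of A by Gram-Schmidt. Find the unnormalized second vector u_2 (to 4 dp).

v_1 = (-1, -2); ‖v_1‖ = 2.2361, so e_1 = (-0.4472, -0.8944).
e_1·v_2 = (-0.4472)·1 + (-0.8944)·(-3) = 2.2361.
u_2 = v_2 − 2.2361·e_1 = (2.0000, -1.0000).

u_2 = (2.0000, -1.0000)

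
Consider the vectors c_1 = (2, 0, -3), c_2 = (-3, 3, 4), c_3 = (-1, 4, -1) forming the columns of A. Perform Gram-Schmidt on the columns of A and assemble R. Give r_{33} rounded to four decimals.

c_1 = (2, 0, -3); ‖c_1‖ = 3.6056, so e_1 = (0.5547, 0.0000, -0.8321).
e_1·c_2 = 0.5547·(-3) + 0.0000·3 + (-0.8321)·4 = -4.9923.
u_2 = c_2 + 4.9923·e_1 = (-0.2308, 3.0000, -0.1538).
‖u_2‖ = 3.0128, so e_2 = (-0.0766, 0.9958, -0.0511).
e_1·c_3 = 0.5547·(-1) + 0.0000·4 + (-0.8321)·(-1) = 0.2774; e_2·c_3 = (-0.0766)·(-1) + 0.9958·4 + (-0.0511)·(-1) = 4.1107.
u_3 = c_3 − 0.2774·e_1 − 4.1107·e_2 = (-0.8390, -0.0932, -0.5593).
r_{33} = ‖u_3‖ = 1.0126.

r_{33} = 1.0126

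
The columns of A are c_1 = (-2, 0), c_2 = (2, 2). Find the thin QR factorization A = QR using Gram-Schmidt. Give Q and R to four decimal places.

e_1 = c_1/‖c_1‖ = (-2, 0)/2.0000 = (-1.0000, 0.0000).
r_{12} = e_1·c_2 = -2.0000.
u_2 = c_2 + 2.0000·e_1 = (0.0000, 2.0000).
‖u_2‖ = 2.0000, so e_2 = (0.0000, 1.0000).

Q = [[-1.0000, 0.0000], [0.0000, 1.0000]], R = [[2.0000, -2.0000], [0.0000, 2.0000]]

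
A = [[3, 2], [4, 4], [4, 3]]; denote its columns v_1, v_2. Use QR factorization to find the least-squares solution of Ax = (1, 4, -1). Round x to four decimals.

v_1 = (3, 4, 4); ‖v_1‖ = 6.4031, so e_1 = (0.4685, 0.6247, 0.6247).
e_1·v_2 = 0.4685·2 + 0.6247·4 + 0.6247·3 = 5.3099.
u_2 = v_2 − 5.3099·e_1 = (-0.4878, 0.6829, -0.3171).
‖u_2‖ = 0.8971, so e_2 = (-0.5437, 0.7612, -0.3534).
Qᵀb = (2.3426, 2.8546).
Back-substitute: x_2 = 2.8546/0.8971 = 3.1818.
x_1 = (2.3426 − 5.3099·3.1818)/6.4031 = -2.2727.

x = (-2.2727, 3.1818)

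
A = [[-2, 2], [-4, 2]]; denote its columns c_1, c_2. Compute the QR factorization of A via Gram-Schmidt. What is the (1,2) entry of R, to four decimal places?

r_{12} = -2.6833

c_1 = (-2, -4); ‖c_1‖ = 4.4721, so e_1 = (-0.4472, -0.8944).
r_{12} = e_1·c_2 = -2.6833.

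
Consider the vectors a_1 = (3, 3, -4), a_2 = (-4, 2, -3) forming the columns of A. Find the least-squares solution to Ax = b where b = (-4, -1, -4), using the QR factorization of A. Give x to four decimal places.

x = (-0.1337, 0.9242)

a_1 = (3, 3, -4); ‖a_1‖ = 5.8310, so e_1 = (0.5145, 0.5145, -0.6860).
e_1·a_2 = 0.5145·(-4) + 0.5145·2 + (-0.6860)·(-3) = 1.0290.
u_2 = a_2 − 1.0290·e_1 = (-4.5294, 1.4706, -2.2941).
‖u_2‖ = 5.2859, so e_2 = (-0.8569, 0.2782, -0.4340).
Qᵀb = (0.1715, 4.8853).
Back-substitute: x_2 = 4.8853/5.2859 = 0.9242.
x_1 = (0.1715 − 1.0290·0.9242)/5.8310 = -0.1337.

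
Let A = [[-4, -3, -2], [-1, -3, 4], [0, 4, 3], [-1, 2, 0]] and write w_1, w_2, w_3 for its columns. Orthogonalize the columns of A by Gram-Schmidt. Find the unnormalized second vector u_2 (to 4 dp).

u_2 = (-0.1111, -2.2778, 4.0000, 2.7222)

e_1 = w_1/‖w_1‖ = (-4, -1, 0, -1)/4.2426 = (-0.9428, -0.2357, 0.0000, -0.2357).
r_{12} = e_1·w_2 = 3.0641.
u_2 = w_2 − 3.0641·e_1 = (-0.1111, -2.2778, 4.0000, 2.7222).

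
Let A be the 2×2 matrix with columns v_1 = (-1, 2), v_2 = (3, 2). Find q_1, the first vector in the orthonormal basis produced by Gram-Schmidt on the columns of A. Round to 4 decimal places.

v_1 = (-1, 2); ‖v_1‖ = 2.2361, so q_1 = (-0.4472, 0.8944).

q_1 = (-0.4472, 0.8944)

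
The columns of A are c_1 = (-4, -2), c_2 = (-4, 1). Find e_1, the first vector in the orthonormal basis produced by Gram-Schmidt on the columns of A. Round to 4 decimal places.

e_1 = (-0.8944, -0.4472)

e_1 = c_1/‖c_1‖ = (-4, -2)/4.4721 = (-0.8944, -0.4472).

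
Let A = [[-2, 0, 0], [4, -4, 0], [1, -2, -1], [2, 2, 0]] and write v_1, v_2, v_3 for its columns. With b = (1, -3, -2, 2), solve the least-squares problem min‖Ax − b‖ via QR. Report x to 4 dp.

v_1 = (-2, 4, 1, 2); ‖v_1‖ = 5.0000, so q_1 = (-0.4000, 0.8000, 0.2000, 0.4000).
q_1·v_2 = (-0.4000)·0 + 0.8000·(-4) + 0.2000·(-2) + 0.4000·2 = -2.8000.
u_2 = v_2 + 2.8000·q_1 = (-1.1200, -1.7600, -1.4400, 3.1200).
‖u_2‖ = 4.0200, so q_2 = (-0.2786, -0.4378, -0.3582, 0.7761).
q_1·v_3 = (-0.4000)·0 + 0.8000·0 + 0.2000·(-1) + 0.4000·0 = -0.2000; q_2·v_3 = (-0.2786)·0 + (-0.4378)·0 + (-0.3582)·(-1) + 0.7761·0 = 0.3582.
u_3 = v_3 + 0.2000·q_1 − 0.3582·q_2 = (0.0198, 0.3168, -0.8317, -0.1980).
‖u_3‖ = 0.9120, so q_3 = (0.0217, 0.3474, -0.9120, -0.2171).
Qᵀb = (-2.4000, 3.3035, 0.3691).
Back-substitute: x_3 = 0.3691/0.9120 = 0.4048.
x_2 = (3.3035 − 0.3582·0.4048)/4.0200 = 0.7857.
x_1 = (-2.4000 + 2.8000·0.7857 + 0.2000·0.4048)/5.0000 = -0.0238.

x = (-0.0238, 0.7857, 0.4048)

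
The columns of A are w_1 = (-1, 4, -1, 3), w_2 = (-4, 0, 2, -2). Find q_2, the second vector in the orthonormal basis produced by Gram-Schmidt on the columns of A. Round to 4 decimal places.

q_2 = (-0.8574, 0.1225, 0.3828, -0.3215)

q_1 = w_1/‖w_1‖ = (-1, 4, -1, 3)/5.1962 = (-0.1925, 0.7698, -0.1925, 0.5774).
r_{12} = q_1·w_2 = -0.7698.
u_2 = w_2 + 0.7698·q_1 = (-4.1481, 0.5926, 1.8519, -1.5556).
‖u_2‖ = 4.8381, so q_2 = (-0.8574, 0.1225, 0.3828, -0.3215).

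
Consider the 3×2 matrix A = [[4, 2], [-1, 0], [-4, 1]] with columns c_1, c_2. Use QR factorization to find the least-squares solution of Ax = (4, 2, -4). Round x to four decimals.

q_1 = c_1/‖c_1‖ = (4, -1, -4)/5.7446 = (0.6963, -0.1741, -0.6963).
r_{12} = q_1·c_2 = 0.6963.
u_2 = c_2 − 0.6963·q_1 = (1.5152, 0.1212, 1.4848).
‖u_2‖ = 2.1249, so q_2 = (0.7130, 0.0570, 0.6988).
Qᵀb = (5.2223, 0.1711).
Back-substitute: x_2 = 0.1711/2.1249 = 0.0805.
x_1 = (5.2223 − 0.6963·0.0805)/5.7446 = 0.8993.

x = (0.8993, 0.0805)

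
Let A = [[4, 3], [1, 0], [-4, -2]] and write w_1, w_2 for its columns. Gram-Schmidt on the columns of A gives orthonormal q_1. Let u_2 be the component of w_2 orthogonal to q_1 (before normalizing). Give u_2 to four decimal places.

u_2 = (0.5758, -0.6061, 0.4242)

q_1 = w_1/‖w_1‖ = (4, 1, -4)/5.7446 = (0.6963, 0.1741, -0.6963).
r_{12} = q_1·w_2 = 3.4816.
u_2 = w_2 − 3.4816·q_1 = (0.5758, -0.6061, 0.4242).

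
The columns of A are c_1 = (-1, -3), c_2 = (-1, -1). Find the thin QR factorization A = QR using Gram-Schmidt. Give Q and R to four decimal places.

Q = [[-0.3162, -0.9487], [-0.9487, 0.3162]], R = [[3.1623, 1.2649], [0.0000, 0.6325]]

q_1 = c_1/‖c_1‖ = (-1, -3)/3.1623 = (-0.3162, -0.9487).
r_{12} = q_1·c_2 = 1.2649.
u_2 = c_2 − 1.2649·q_1 = (-0.6000, 0.2000).
‖u_2‖ = 0.6325, so q_2 = (-0.9487, 0.3162).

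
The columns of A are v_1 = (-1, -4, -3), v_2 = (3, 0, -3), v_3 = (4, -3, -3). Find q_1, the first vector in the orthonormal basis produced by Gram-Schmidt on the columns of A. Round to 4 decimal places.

q_1 = (-0.1961, -0.7845, -0.5883)

q_1 = v_1/‖v_1‖ = (-1, -4, -3)/5.0990 = (-0.1961, -0.7845, -0.5883).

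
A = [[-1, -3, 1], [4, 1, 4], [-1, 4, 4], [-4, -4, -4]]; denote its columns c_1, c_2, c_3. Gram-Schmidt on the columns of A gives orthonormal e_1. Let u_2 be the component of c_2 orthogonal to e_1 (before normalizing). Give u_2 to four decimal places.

e_1 = c_1/‖c_1‖ = (-1, 4, -1, -4)/5.8310 = (-0.1715, 0.6860, -0.1715, -0.6860).
r_{12} = e_1·c_2 = 3.2585.
u_2 = c_2 − 3.2585·e_1 = (-2.4412, -1.2353, 4.5588, -1.7647).

u_2 = (-2.4412, -1.2353, 4.5588, -1.7647)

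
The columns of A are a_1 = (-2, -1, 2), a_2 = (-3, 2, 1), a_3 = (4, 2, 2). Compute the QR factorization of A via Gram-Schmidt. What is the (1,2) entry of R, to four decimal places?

a_1 = (-2, -1, 2); ‖a_1‖ = 3.0000, so e_1 = (-0.6667, -0.3333, 0.6667).
r_{12} = e_1·a_2 = 2.0000.

r_{12} = 2.0000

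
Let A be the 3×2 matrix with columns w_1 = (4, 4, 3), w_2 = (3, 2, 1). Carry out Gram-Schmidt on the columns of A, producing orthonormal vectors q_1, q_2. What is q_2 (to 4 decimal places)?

q_2 = (0.7217, -0.2328, -0.6519)

w_1 = (4, 4, 3); ‖w_1‖ = 6.4031, so q_1 = (0.6247, 0.6247, 0.4685).
q_1·w_2 = 0.6247·3 + 0.6247·2 + 0.4685·1 = 3.5920.
u_2 = w_2 − 3.5920·q_1 = (0.7561, -0.2439, -0.6829).
‖u_2‖ = 1.0476, so q_2 = (0.7217, -0.2328, -0.6519).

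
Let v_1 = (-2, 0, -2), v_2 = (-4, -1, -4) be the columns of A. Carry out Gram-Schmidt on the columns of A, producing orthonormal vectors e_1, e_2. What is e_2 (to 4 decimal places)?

v_1 = (-2, 0, -2); ‖v_1‖ = 2.8284, so e_1 = (-0.7071, 0.0000, -0.7071).
e_1·v_2 = (-0.7071)·(-4) + 0.0000·(-1) + (-0.7071)·(-4) = 5.6569.
u_2 = v_2 − 5.6569·e_1 = (0.0000, -1.0000, 0.0000).
‖u_2‖ = 1.0000, so e_2 = (0.0000, -1.0000, 0.0000).

e_2 = (0.0000, -1.0000, 0.0000)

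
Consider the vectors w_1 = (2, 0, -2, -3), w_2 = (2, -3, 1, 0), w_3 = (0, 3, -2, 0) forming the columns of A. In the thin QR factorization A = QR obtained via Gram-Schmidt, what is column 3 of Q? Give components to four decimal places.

q_1 = w_1/‖w_1‖ = (2, 0, -2, -3)/4.1231 = (0.4851, 0.0000, -0.4851, -0.7276).
r_{12} = q_1·w_2 = 0.4851.
u_2 = w_2 − 0.4851·q_1 = (1.7647, -3.0000, 1.2353, 0.3529).
‖u_2‖ = 3.7101, so q_2 = (0.4757, -0.8086, 0.3330, 0.0951).
r_{13} = q_1·w_3 = 0.9701; r_{23} = q_2·w_3 = -3.0917.
u_3 = w_3 − 0.9701·q_1 + 3.0917·q_2 = (1.0000, 0.5000, -0.5000, 1.0000).
‖u_3‖ = 1.5811, so q_3 = (0.6325, 0.3162, -0.3162, 0.6325).

q_3 = (0.6325, 0.3162, -0.3162, 0.6325)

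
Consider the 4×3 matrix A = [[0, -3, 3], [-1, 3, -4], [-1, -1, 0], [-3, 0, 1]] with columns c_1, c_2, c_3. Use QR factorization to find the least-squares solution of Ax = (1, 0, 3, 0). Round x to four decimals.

x = (-0.5074, -2.0515, -1.5221)

q_1 = c_1/‖c_1‖ = (0, -1, -1, -3)/3.3166 = (0.0000, -0.3015, -0.3015, -0.9045).
r_{12} = q_1·c_2 = -0.6030.
u_2 = c_2 + 0.6030·q_1 = (-3.0000, 2.8182, -1.1818, -0.5455).
‖u_2‖ = 4.3170, so q_2 = (-0.6949, 0.6528, -0.2738, -0.1264).
r_{13} = q_1·c_3 = 0.3015; r_{23} = q_2·c_3 = -4.8224.
u_3 = c_3 − 0.3015·q_1 + 4.8224·q_2 = (-0.3512, -0.7610, -1.2293, 0.6634).
‖u_3‖ = 1.6290, so q_3 = (-0.2156, -0.4671, -0.7546, 0.4073).
Qᵀb = (-0.9045, -1.5162, -2.4794).
Back-substitute: x_3 = -2.4794/1.6290 = -1.5221.
x_2 = (-1.5162 + 4.8224·(-1.5221))/4.3170 = -2.0515.
x_1 = (-0.9045 + 0.6030·(-2.0515) − 0.3015·(-1.5221))/3.3166 = -0.5074.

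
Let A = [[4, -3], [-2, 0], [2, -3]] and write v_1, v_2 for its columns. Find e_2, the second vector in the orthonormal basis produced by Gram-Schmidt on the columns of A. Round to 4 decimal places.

e_1 = v_1/‖v_1‖ = (4, -2, 2)/4.8990 = (0.8165, -0.4082, 0.4082).
r_{12} = e_1·v_2 = -3.6742.
u_2 = v_2 + 3.6742·e_1 = (0.0000, -1.5000, -1.5000).
‖u_2‖ = 2.1213, so e_2 = (0.0000, -0.7071, -0.7071).

e_2 = (0.0000, -0.7071, -0.7071)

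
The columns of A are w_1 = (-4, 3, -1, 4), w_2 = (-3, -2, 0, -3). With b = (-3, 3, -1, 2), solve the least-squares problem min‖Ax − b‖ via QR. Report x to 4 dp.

x = (0.7230, 0.0608)

w_1 = (-4, 3, -1, 4); ‖w_1‖ = 6.4807, so e_1 = (-0.6172, 0.4629, -0.1543, 0.6172).
e_1·w_2 = (-0.6172)·(-3) + 0.4629·(-2) + (-0.1543)·0 + 0.6172·(-3) = -0.9258.
u_2 = w_2 + 0.9258·e_1 = (-3.5714, -1.5714, -0.1429, -2.4286).
‖u_2‖ = 4.5981, so e_2 = (-0.7767, -0.3418, -0.0311, -0.5282).
Qᵀb = (4.6291, 0.2796).
Back-substitute: x_2 = 0.2796/4.5981 = 0.0608.
x_1 = (4.6291 + 0.9258·0.0608)/6.4807 = 0.7230.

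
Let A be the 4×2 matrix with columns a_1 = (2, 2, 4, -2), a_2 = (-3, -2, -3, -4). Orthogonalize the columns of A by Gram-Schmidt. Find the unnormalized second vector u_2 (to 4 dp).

a_1 = (2, 2, 4, -2); ‖a_1‖ = 5.2915, so q_1 = (0.3780, 0.3780, 0.7559, -0.3780).
q_1·a_2 = 0.3780·(-3) + 0.3780·(-2) + 0.7559·(-3) + (-0.3780)·(-4) = -2.6458.
u_2 = a_2 + 2.6458·q_1 = (-2.0000, -1.0000, -1.0000, -5.0000).

u_2 = (-2.0000, -1.0000, -1.0000, -5.0000)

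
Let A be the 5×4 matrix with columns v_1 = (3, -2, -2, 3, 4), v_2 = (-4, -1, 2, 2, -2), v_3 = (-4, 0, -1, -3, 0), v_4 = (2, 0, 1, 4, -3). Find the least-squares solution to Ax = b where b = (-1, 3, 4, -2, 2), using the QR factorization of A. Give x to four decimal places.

x = (-1.0454, 0.9172, -2.8150, -2.4757)

v_1 = (3, -2, -2, 3, 4); ‖v_1‖ = 6.4807, so e_1 = (0.4629, -0.3086, -0.3086, 0.4629, 0.6172).
e_1·v_2 = 0.4629·(-4) + (-0.3086)·(-1) + (-0.3086)·2 + 0.4629·2 + 0.6172·(-2) = -2.4689.
u_2 = v_2 + 2.4689·e_1 = (-2.8571, -1.7619, 1.2381, 3.1429, -0.4762).
‖u_2‖ = 4.7859, so e_2 = (-0.5970, -0.3681, 0.2587, 0.6567, -0.0995).
e_1·v_3 = 0.4629·(-4) + (-0.3086)·0 + (-0.3086)·(-1) + 0.4629·(-3) + 0.6172·0 = -2.9318; e_2·v_3 = (-0.5970)·(-4) + (-0.3681)·0 + 0.2587·(-1) + 0.6567·(-3) + (-0.0995)·0 = 0.1592.
u_3 = v_3 + 2.9318·e_1 − 0.1592·e_2 = (-2.5478, -0.8462, -1.9459, -1.7474, 1.8254).
‖u_3‖ = 4.1689, so e_3 = (-0.6112, -0.2030, -0.4668, -0.4192, 0.4379).
e_1·v_4 = 0.4629·2 + (-0.3086)·0 + (-0.3086)·1 + 0.4629·4 + 0.6172·(-3) = 0.6172; e_2·v_4 = (-0.5970)·2 + (-0.3681)·0 + 0.2587·1 + 0.6567·4 + (-0.0995)·(-3) = 1.9900; e_3·v_4 = (-0.6112)·2 + (-0.2030)·0 + (-0.4668)·1 + (-0.4192)·4 + 0.4379·(-3) = -4.6793.
u_4 = v_4 − 0.6172·e_1 − 1.9900·e_2 + 4.6793·e_3 = (0.0425, -0.0267, -1.5085, 0.4461, -1.1341).
‖u_4‖ = 1.9399, so e_4 = (0.0219, -0.0138, -0.7776, 0.2300, -0.5846).
Qᵀb = (-2.3146, -0.9850, -0.1509, -4.8028).
Back-substitute: x_4 = -4.8028/1.9399 = -2.4757.
x_3 = (-0.1509 + 4.6793·(-2.4757))/4.1689 = -2.8150.
x_2 = (-0.9850 − 0.1592·(-2.8150) − 1.9900·(-2.4757))/4.7859 = 0.9172.
x_1 = (-2.3146 + 2.4689·0.9172 + 2.9318·(-2.8150) − 0.6172·(-2.4757))/6.4807 = -1.0454.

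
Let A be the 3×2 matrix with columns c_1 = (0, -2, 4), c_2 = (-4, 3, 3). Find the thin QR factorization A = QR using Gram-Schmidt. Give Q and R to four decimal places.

Q = [[0.0000, -0.7049], [-0.4472, 0.6344], [0.8944, 0.3172]], R = [[4.4721, 1.3416], [0.0000, 5.6745]]

c_1 = (0, -2, 4); ‖c_1‖ = 4.4721, so q_1 = (0.0000, -0.4472, 0.8944).
q_1·c_2 = 0.0000·(-4) + (-0.4472)·3 + 0.8944·3 = 1.3416.
u_2 = c_2 − 1.3416·q_1 = (-4.0000, 3.6000, 1.8000).
‖u_2‖ = 5.6745, so q_2 = (-0.7049, 0.6344, 0.3172).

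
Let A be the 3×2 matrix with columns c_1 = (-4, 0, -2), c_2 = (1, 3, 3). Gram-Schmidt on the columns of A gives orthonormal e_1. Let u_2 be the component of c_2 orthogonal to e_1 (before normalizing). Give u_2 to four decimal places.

e_1 = c_1/‖c_1‖ = (-4, 0, -2)/4.4721 = (-0.8944, 0.0000, -0.4472).
r_{12} = e_1·c_2 = -2.2361.
u_2 = c_2 + 2.2361·e_1 = (-1.0000, 3.0000, 2.0000).

u_2 = (-1.0000, 3.0000, 2.0000)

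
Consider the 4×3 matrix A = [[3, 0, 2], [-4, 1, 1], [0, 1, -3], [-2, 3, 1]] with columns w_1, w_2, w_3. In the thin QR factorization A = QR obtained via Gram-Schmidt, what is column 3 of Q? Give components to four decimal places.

e_3 = (0.4832, 0.2724, -0.8124, 0.1800)

e_1 = w_1/‖w_1‖ = (3, -4, 0, -2)/5.3852 = (0.5571, -0.7428, 0.0000, -0.3714).
r_{12} = e_1·w_2 = -1.8570.
u_2 = w_2 + 1.8570·e_1 = (1.0345, -0.3793, 1.0000, 2.3103).
‖u_2‖ = 2.7480, so e_2 = (0.3764, -0.1380, 0.3639, 0.8407).
r_{13} = e_1·w_3 = 0.0000; r_{23} = e_2·w_3 = 0.3639.
u_3 = w_3 + 0.0000·e_1 − 0.3639·e_2 = (1.8630, 1.0502, -3.1324, 0.6941).
‖u_3‖ = 3.8559, so e_3 = (0.4832, 0.2724, -0.8124, 0.1800).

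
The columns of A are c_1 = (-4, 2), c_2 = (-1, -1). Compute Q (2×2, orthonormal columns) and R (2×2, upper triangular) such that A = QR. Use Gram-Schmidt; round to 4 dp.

c_1 = (-4, 2); ‖c_1‖ = 4.4721, so q_1 = (-0.8944, 0.4472).
q_1·c_2 = (-0.8944)·(-1) + 0.4472·(-1) = 0.4472.
u_2 = c_2 − 0.4472·q_1 = (-0.6000, -1.2000).
‖u_2‖ = 1.3416, so q_2 = (-0.4472, -0.8944).

Q = [[-0.8944, -0.4472], [0.4472, -0.8944]], R = [[4.4721, 0.4472], [0.0000, 1.3416]]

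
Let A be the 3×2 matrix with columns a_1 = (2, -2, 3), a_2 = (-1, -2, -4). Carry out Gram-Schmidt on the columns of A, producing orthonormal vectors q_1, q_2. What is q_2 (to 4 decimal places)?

q_2 = (0.0454, -0.8170, -0.5749)

a_1 = (2, -2, 3); ‖a_1‖ = 4.1231, so q_1 = (0.4851, -0.4851, 0.7276).
q_1·a_2 = 0.4851·(-1) + (-0.4851)·(-2) + 0.7276·(-4) = -2.4254.
u_2 = a_2 + 2.4254·q_1 = (0.1765, -3.1765, -2.2353).
‖u_2‖ = 3.8881, so q_2 = (0.0454, -0.8170, -0.5749).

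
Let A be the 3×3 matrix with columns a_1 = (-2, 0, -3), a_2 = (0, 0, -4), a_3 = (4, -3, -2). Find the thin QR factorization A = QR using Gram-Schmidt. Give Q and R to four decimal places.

Q = [[-0.5547, 0.8321, 0.0000], [0.0000, 0.0000, -1.0000], [-0.8321, -0.5547, 0.0000]], R = [[3.6056, 3.3282, -0.5547], [0.0000, 2.2188, 4.4376], [0.0000, 0.0000, 3.0000]]

q_1 = a_1/‖a_1‖ = (-2, 0, -3)/3.6056 = (-0.5547, 0.0000, -0.8321).
r_{12} = q_1·a_2 = 3.3282.
u_2 = a_2 − 3.3282·q_1 = (1.8462, 0.0000, -1.2308).
‖u_2‖ = 2.2188, so q_2 = (0.8321, 0.0000, -0.5547).
r_{13} = q_1·a_3 = -0.5547; r_{23} = q_2·a_3 = 4.4376.
u_3 = a_3 + 0.5547·q_1 − 4.4376·q_2 = (0.0000, -3.0000, 0.0000).
‖u_3‖ = 3.0000, so q_3 = (0.0000, -1.0000, 0.0000).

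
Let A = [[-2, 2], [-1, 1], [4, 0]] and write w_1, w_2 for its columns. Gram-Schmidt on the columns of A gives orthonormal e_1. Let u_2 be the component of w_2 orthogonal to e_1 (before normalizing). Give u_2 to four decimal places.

e_1 = w_1/‖w_1‖ = (-2, -1, 4)/4.5826 = (-0.4364, -0.2182, 0.8729).
r_{12} = e_1·w_2 = -1.0911.
u_2 = w_2 + 1.0911·e_1 = (1.5238, 0.7619, 0.9524).

u_2 = (1.5238, 0.7619, 0.9524)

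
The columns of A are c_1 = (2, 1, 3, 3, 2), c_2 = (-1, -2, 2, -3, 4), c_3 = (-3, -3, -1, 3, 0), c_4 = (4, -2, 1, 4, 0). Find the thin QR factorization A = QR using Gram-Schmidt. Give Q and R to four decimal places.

q_1 = c_1/‖c_1‖ = (2, 1, 3, 3, 2)/5.1962 = (0.3849, 0.1925, 0.5774, 0.5774, 0.3849).
r_{12} = q_1·c_2 = 0.1925.
u_2 = c_2 − 0.1925·q_1 = (-1.0741, -2.0370, 1.8889, -3.1111, 3.9259).
‖u_2‖ = 5.8278, so q_2 = (-0.1843, -0.3495, 0.3241, -0.5338, 0.6737).
r_{13} = q_1·c_3 = -0.5774; r_{23} = q_2·c_3 = -0.3241.
u_3 = c_3 + 0.5774·q_1 + 0.3241·q_2 = (-2.8375, -3.0022, -0.5616, 3.1603, 0.4406).
‖u_3‖ = 5.2499, so q_3 = (-0.5405, -0.5719, -0.1070, 0.6020, 0.0839).
r_{14} = q_1·c_4 = 4.0415; r_{24} = q_2·c_4 = -1.8494; r_{34} = q_3·c_4 = 1.2827.
u_4 = c_4 − 4.0415·q_1 + 1.8494·q_2 − 1.2827·q_3 = (2.7969, -2.6907, -0.5967, -0.0927, -0.4173).
‖u_4‖ = 3.9498, so q_4 = (0.7081, -0.6812, -0.1511, -0.0235, -0.1057).

Q = [[0.3849, -0.1843, -0.5405, 0.7081], [0.1925, -0.3495, -0.5719, -0.6812], [0.5774, 0.3241, -0.1070, -0.1511], [0.5774, -0.5338, 0.6020, -0.0235], [0.3849, 0.6737, 0.0839, -0.1057]], R = [[5.1962, 0.1925, -0.5774, 4.0415], [0.0000, 5.8278, -0.3241, -1.8494], [0.0000, 0.0000, 5.2499, 1.2827], [0.0000, 0.0000, 0.0000, 3.9498]]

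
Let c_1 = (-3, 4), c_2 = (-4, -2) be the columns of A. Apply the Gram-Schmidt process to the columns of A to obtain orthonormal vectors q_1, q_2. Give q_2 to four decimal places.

q_2 = (-0.8000, -0.6000)

q_1 = c_1/‖c_1‖ = (-3, 4)/5.0000 = (-0.6000, 0.8000).
r_{12} = q_1·c_2 = 0.8000.
u_2 = c_2 − 0.8000·q_1 = (-3.5200, -2.6400).
‖u_2‖ = 4.4000, so q_2 = (-0.8000, -0.6000).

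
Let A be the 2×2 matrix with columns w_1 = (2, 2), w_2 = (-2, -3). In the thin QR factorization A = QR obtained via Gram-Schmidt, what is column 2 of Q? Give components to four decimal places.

e_1 = w_1/‖w_1‖ = (2, 2)/2.8284 = (0.7071, 0.7071).
r_{12} = e_1·w_2 = -3.5355.
u_2 = w_2 + 3.5355·e_1 = (0.5000, -0.5000).
‖u_2‖ = 0.7071, so e_2 = (0.7071, -0.7071).

e_2 = (0.7071, -0.7071)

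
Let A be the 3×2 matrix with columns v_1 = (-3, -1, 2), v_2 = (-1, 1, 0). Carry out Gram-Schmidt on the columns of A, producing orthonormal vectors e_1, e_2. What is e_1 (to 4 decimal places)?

e_1 = v_1/‖v_1‖ = (-3, -1, 2)/3.7417 = (-0.8018, -0.2673, 0.5345).

e_1 = (-0.8018, -0.2673, 0.5345)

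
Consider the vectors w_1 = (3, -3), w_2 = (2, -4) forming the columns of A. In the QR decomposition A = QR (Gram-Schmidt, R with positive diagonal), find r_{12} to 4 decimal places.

e_1 = w_1/‖w_1‖ = (3, -3)/4.2426 = (0.7071, -0.7071).
r_{12} = e_1·w_2 = 4.2426.

r_{12} = 4.2426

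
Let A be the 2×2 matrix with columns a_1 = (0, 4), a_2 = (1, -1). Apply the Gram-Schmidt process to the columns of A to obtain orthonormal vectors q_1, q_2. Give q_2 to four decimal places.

q_2 = (1.0000, 0.0000)

q_1 = a_1/‖a_1‖ = (0, 4)/4.0000 = (0.0000, 1.0000).
r_{12} = q_1·a_2 = -1.0000.
u_2 = a_2 + 1.0000·q_1 = (1.0000, 0.0000).
‖u_2‖ = 1.0000, so q_2 = (1.0000, 0.0000).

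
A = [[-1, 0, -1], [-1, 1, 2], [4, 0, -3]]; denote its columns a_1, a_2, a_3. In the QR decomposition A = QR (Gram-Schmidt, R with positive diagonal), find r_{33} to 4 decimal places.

q_1 = a_1/‖a_1‖ = (-1, -1, 4)/4.2426 = (-0.2357, -0.2357, 0.9428).
r_{12} = q_1·a_2 = -0.2357.
u_2 = a_2 + 0.2357·q_1 = (-0.0556, 0.9444, 0.2222).
‖u_2‖ = 0.9718, so q_2 = (-0.0572, 0.9718, 0.2287).
r_{13} = q_1·a_3 = -3.0641; r_{23} = q_2·a_3 = 1.3148.
u_3 = a_3 + 3.0641·q_1 − 1.3148·q_2 = (-1.6471, 0.0000, -0.4118).
r_{33} = ‖u_3‖ = 1.6977.

r_{33} = 1.6977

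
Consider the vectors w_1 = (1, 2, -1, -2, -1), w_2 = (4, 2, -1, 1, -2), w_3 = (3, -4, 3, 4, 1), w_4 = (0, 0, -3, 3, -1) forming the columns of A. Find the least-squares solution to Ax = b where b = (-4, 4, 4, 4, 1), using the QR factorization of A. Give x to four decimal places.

x = (-14.2849, 6.2626, -4.9665, -3.6704)

w_1 = (1, 2, -1, -2, -1); ‖w_1‖ = 3.3166, so e_1 = (0.3015, 0.6030, -0.3015, -0.6030, -0.3015).
e_1·w_2 = 0.3015·4 + 0.6030·2 + (-0.3015)·(-1) + (-0.6030)·1 + (-0.3015)·(-2) = 2.7136.
u_2 = w_2 − 2.7136·e_1 = (3.1818, 0.3636, -0.1818, 2.6364, -1.1818).
‖u_2‖ = 4.3170, so e_2 = (0.7370, 0.0842, -0.0421, 0.6107, -0.2738).
e_1·w_3 = 0.3015·3 + 0.6030·(-4) + (-0.3015)·3 + (-0.6030)·4 + (-0.3015)·1 = -5.1257; e_2·w_3 = 0.7370·3 + 0.0842·(-4) + (-0.0421)·3 + 0.6107·4 + (-0.2738)·1 = 3.9169.
u_3 = w_3 + 5.1257·e_1 − 3.9169·e_2 = (1.6585, -1.2390, 1.6195, -1.4829, 0.5268).
‖u_3‖ = 3.0636, so e_3 = (0.5414, -0.4044, 0.5286, -0.4841, 0.1720).
e_1·w_4 = 0.3015·0 + 0.6030·0 + (-0.3015)·(-3) + (-0.6030)·3 + (-0.3015)·(-1) = -0.6030; e_2·w_4 = 0.7370·0 + 0.0842·0 + (-0.0421)·(-3) + 0.6107·3 + (-0.2738)·(-1) = 2.2322; e_3·w_4 = 0.5414·0 + (-0.4044)·0 + 0.5286·(-3) + (-0.4841)·3 + 0.1720·(-1) = -3.2100.
u_4 = w_4 + 0.6030·e_1 − 2.2322·e_2 + 3.2100·e_3 = (0.2744, -1.1227, -1.3909, -0.2807, -0.0187).
‖u_4‖ = 1.8301, so e_4 = (0.1500, -0.6134, -0.7600, -0.1534, -0.0102).
Qᵀb = (-2.7136, -0.6107, -3.4330, -6.7172).
Back-substitute: x_4 = -6.7172/1.8301 = -3.6704.
x_3 = (-3.4330 + 3.2100·(-3.6704))/3.0636 = -4.9665.
x_2 = (-0.6107 − 3.9169·(-4.9665) − 2.2322·(-3.6704))/4.3170 = 6.2626.
x_1 = (-2.7136 − 2.7136·6.2626 + 5.1257·(-4.9665) + 0.6030·(-3.6704))/3.3166 = -14.2849.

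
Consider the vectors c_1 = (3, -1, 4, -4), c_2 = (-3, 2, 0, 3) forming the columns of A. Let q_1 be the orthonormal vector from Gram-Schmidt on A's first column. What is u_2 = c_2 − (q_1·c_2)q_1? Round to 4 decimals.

u_2 = (-1.3571, 1.4524, 2.1905, 0.8095)

q_1 = c_1/‖c_1‖ = (3, -1, 4, -4)/6.4807 = (0.4629, -0.1543, 0.6172, -0.6172).
r_{12} = q_1·c_2 = -3.5490.
u_2 = c_2 + 3.5490·q_1 = (-1.3571, 1.4524, 2.1905, 0.8095).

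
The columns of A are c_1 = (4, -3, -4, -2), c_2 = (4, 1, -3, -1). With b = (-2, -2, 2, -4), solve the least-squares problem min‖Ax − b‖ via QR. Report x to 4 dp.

c_1 = (4, -3, -4, -2); ‖c_1‖ = 6.7082, so e_1 = (0.5963, -0.4472, -0.5963, -0.2981).
e_1·c_2 = 0.5963·4 + (-0.4472)·1 + (-0.5963)·(-3) + (-0.2981)·(-1) = 4.0249.
u_2 = c_2 − 4.0249·e_1 = (1.6000, 2.8000, -0.6000, 0.2000).
‖u_2‖ = 3.2863, so e_2 = (0.4869, 0.8520, -0.1826, 0.0609).
Qᵀb = (-0.2981, -3.2863).
Back-substitute: x_2 = -3.2863/3.2863 = -1.0000.
x_1 = (-0.2981 − 4.0249·(-1.0000))/6.7082 = 0.5556.

x = (0.5556, -1.0000)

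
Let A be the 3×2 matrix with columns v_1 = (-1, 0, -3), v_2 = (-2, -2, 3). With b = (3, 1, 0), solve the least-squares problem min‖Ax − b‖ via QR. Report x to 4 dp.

x = (-0.8843, -0.8347)

v_1 = (-1, 0, -3); ‖v_1‖ = 3.1623, so e_1 = (-0.3162, 0.0000, -0.9487).
e_1·v_2 = (-0.3162)·(-2) + 0.0000·(-2) + (-0.9487)·3 = -2.2136.
u_2 = v_2 + 2.2136·e_1 = (-2.7000, -2.0000, 0.9000).
‖u_2‖ = 3.4785, so e_2 = (-0.7762, -0.5750, 0.2587).
Qᵀb = (-0.9487, -2.9035).
Back-substitute: x_2 = -2.9035/3.4785 = -0.8347.
x_1 = (-0.9487 + 2.2136·(-0.8347))/3.1623 = -0.8843.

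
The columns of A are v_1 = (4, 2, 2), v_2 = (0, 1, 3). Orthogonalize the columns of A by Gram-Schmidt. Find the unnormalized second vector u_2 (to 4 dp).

u_2 = (-1.3333, 0.3333, 2.3333)

v_1 = (4, 2, 2); ‖v_1‖ = 4.8990, so q_1 = (0.8165, 0.4082, 0.4082).
q_1·v_2 = 0.8165·0 + 0.4082·1 + 0.4082·3 = 1.6330.
u_2 = v_2 − 1.6330·q_1 = (-1.3333, 0.3333, 2.3333).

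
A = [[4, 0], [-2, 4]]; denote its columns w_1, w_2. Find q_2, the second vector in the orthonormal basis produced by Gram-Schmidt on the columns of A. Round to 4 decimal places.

w_1 = (4, -2); ‖w_1‖ = 4.4721, so q_1 = (0.8944, -0.4472).
q_1·w_2 = 0.8944·0 + (-0.4472)·4 = -1.7889.
u_2 = w_2 + 1.7889·q_1 = (1.6000, 3.2000).
‖u_2‖ = 3.5777, so q_2 = (0.4472, 0.8944).

q_2 = (0.4472, 0.8944)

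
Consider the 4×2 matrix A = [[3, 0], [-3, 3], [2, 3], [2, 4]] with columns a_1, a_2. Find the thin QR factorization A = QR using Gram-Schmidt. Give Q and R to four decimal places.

a_1 = (3, -3, 2, 2); ‖a_1‖ = 5.0990, so e_1 = (0.5883, -0.5883, 0.3922, 0.3922).
e_1·a_2 = 0.5883·0 + (-0.5883)·3 + 0.3922·3 + 0.3922·4 = 0.9806.
u_2 = a_2 − 0.9806·e_1 = (-0.5769, 3.5769, 2.6154, 3.6154).
‖u_2‖ = 5.7479, so e_2 = (-0.1004, 0.6223, 0.4550, 0.6290).

Q = [[0.5883, -0.1004], [-0.5883, 0.6223], [0.3922, 0.4550], [0.3922, 0.6290]], R = [[5.0990, 0.9806], [0.0000, 5.7479]]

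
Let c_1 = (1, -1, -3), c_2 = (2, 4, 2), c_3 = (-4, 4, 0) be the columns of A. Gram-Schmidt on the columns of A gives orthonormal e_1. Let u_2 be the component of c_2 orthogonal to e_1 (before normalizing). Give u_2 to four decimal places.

e_1 = c_1/‖c_1‖ = (1, -1, -3)/3.3166 = (0.3015, -0.3015, -0.9045).
r_{12} = e_1·c_2 = -2.4121.
u_2 = c_2 + 2.4121·e_1 = (2.7273, 3.2727, -0.1818).

u_2 = (2.7273, 3.2727, -0.1818)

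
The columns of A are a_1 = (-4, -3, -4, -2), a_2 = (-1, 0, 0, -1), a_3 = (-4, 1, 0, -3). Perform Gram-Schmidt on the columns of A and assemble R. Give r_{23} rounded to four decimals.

r_{23} = 4.0775

a_1 = (-4, -3, -4, -2); ‖a_1‖ = 6.7082, so q_1 = (-0.5963, -0.4472, -0.5963, -0.2981).
q_1·a_2 = (-0.5963)·(-1) + (-0.4472)·0 + (-0.5963)·0 + (-0.2981)·(-1) = 0.8944.
u_2 = a_2 − 0.8944·q_1 = (-0.4667, 0.4000, 0.5333, -0.7333).
‖u_2‖ = 1.0954, so q_2 = (-0.4260, 0.3651, 0.4869, -0.6694).
r_{23} = q_2·a_3 = 4.0775.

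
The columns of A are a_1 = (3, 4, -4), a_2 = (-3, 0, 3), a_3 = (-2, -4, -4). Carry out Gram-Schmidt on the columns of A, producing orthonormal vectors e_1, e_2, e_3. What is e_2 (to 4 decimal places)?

e_1 = a_1/‖a_1‖ = (3, 4, -4)/6.4031 = (0.4685, 0.6247, -0.6247).
r_{12} = e_1·a_2 = -3.2796.
u_2 = a_2 + 3.2796·e_1 = (-1.4634, 2.0488, 0.9512).
‖u_2‖ = 2.6914, so e_2 = (-0.5437, 0.7612, 0.3534).

e_2 = (-0.5437, 0.7612, 0.3534)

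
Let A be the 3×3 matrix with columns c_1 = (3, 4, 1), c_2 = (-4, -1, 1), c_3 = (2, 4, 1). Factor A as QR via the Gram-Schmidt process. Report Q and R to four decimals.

q_1 = c_1/‖c_1‖ = (3, 4, 1)/5.0990 = (0.5883, 0.7845, 0.1961).
r_{12} = q_1·c_2 = -2.9417.
u_2 = c_2 + 2.9417·q_1 = (-2.2692, 1.3077, 1.5769).
‖u_2‖ = 3.0571, so q_2 = (-0.7423, 0.4277, 0.5158).
r_{13} = q_1·c_3 = 4.5107; r_{23} = q_2·c_3 = 0.7423.
u_3 = c_3 − 4.5107·q_1 − 0.7423·q_2 = (-0.1029, 0.1440, -0.2675).
‖u_3‖ = 0.3208, so q_3 = (-0.3208, 0.4491, -0.8340).

Q = [[0.5883, -0.7423, -0.3208], [0.7845, 0.4277, 0.4491], [0.1961, 0.5158, -0.8340]], R = [[5.0990, -2.9417, 4.5107], [0.0000, 3.0571, 0.7423], [0.0000, 0.0000, 0.3208]]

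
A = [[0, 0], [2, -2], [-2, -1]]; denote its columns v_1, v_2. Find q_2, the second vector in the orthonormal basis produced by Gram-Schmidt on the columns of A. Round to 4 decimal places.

v_1 = (0, 2, -2); ‖v_1‖ = 2.8284, so q_1 = (0.0000, 0.7071, -0.7071).
q_1·v_2 = 0.0000·0 + 0.7071·(-2) + (-0.7071)·(-1) = -0.7071.
u_2 = v_2 + 0.7071·q_1 = (0.0000, -1.5000, -1.5000).
‖u_2‖ = 2.1213, so q_2 = (0.0000, -0.7071, -0.7071).

q_2 = (0.0000, -0.7071, -0.7071)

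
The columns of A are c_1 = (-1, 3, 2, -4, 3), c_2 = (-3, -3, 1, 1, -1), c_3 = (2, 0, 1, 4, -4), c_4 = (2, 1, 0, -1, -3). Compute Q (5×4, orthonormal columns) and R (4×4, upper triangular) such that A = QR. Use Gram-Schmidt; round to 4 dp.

Q = [[-0.1601, -0.7758, 0.0973, 0.0845], [0.4804, -0.5091, 0.3966, -0.1303], [0.3203, 0.3697, 0.7261, -0.1270], [-0.6405, -0.0303, 0.2771, -0.6980], [0.4804, -0.0364, -0.4787, -0.6875]], R = [[6.2450, -1.7614, -4.4836, -0.6405], [0.0000, 4.2305, -1.1576, -1.9213], [0.0000, 0.0000, 3.9443, 1.7504], [0.0000, 0.0000, 0.0000, 2.7990]]

q_1 = c_1/‖c_1‖ = (-1, 3, 2, -4, 3)/6.2450 = (-0.1601, 0.4804, 0.3203, -0.6405, 0.4804).
r_{12} = q_1·c_2 = -1.7614.
u_2 = c_2 + 1.7614·q_1 = (-3.2821, -2.1538, 1.5641, -0.1282, -0.1538).
‖u_2‖ = 4.2305, so q_2 = (-0.7758, -0.5091, 0.3697, -0.0303, -0.0364).
r_{13} = q_1·c_3 = -4.4836; r_{23} = q_2·c_3 = -1.1576.
u_3 = c_3 + 4.4836·q_1 + 1.1576·q_2 = (0.3840, 1.5645, 2.8639, 1.0931, -1.8883).
‖u_3‖ = 3.9443, so q_3 = (0.0973, 0.3966, 0.7261, 0.2771, -0.4787).
r_{14} = q_1·c_4 = -0.6405; r_{24} = q_2·c_4 = -1.9213; r_{34} = q_3·c_4 = 1.7504.
u_4 = c_4 + 0.6405·q_1 + 1.9213·q_2 − 1.7504·q_3 = (0.2365, -0.3648, -0.3555, -1.9536, -1.9242).
‖u_4‖ = 2.7990, so q_4 = (0.0845, -0.1303, -0.1270, -0.6980, -0.6875).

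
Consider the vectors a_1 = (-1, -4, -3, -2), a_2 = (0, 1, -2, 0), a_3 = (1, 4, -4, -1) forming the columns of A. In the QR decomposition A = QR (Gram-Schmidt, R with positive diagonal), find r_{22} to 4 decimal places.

q_1 = a_1/‖a_1‖ = (-1, -4, -3, -2)/5.4772 = (-0.1826, -0.7303, -0.5477, -0.3651).
r_{12} = q_1·a_2 = 0.3651.
u_2 = a_2 − 0.3651·q_1 = (0.0667, 1.2667, -1.8000, 0.1333).
r_{22} = ‖u_2‖ = 2.2061.

r_{22} = 2.2061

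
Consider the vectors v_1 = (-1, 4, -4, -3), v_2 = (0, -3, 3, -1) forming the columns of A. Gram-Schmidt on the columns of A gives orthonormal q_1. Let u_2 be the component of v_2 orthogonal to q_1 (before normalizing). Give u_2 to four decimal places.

u_2 = (-0.5000, -1.0000, 1.0000, -2.5000)

q_1 = v_1/‖v_1‖ = (-1, 4, -4, -3)/6.4807 = (-0.1543, 0.6172, -0.6172, -0.4629).
r_{12} = q_1·v_2 = -3.2404.
u_2 = v_2 + 3.2404·q_1 = (-0.5000, -1.0000, 1.0000, -2.5000).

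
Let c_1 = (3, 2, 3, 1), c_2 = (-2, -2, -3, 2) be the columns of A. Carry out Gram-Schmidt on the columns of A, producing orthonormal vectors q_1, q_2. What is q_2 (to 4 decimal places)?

q_1 = c_1/‖c_1‖ = (3, 2, 3, 1)/4.7958 = (0.6255, 0.4170, 0.6255, 0.2085).
r_{12} = q_1·c_2 = -3.5447.
u_2 = c_2 + 3.5447·q_1 = (0.2174, -0.5217, -0.7826, 2.7391).
‖u_2‖ = 2.9043, so q_2 = (0.0749, -0.1796, -0.2695, 0.9431).

q_2 = (0.0749, -0.1796, -0.2695, 0.9431)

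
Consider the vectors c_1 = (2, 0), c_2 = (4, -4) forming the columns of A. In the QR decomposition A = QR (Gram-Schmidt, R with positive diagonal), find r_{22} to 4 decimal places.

r_{22} = 4.0000

e_1 = c_1/‖c_1‖ = (2, 0)/2.0000 = (1.0000, 0.0000).
r_{12} = e_1·c_2 = 4.0000.
u_2 = c_2 − 4.0000·e_1 = (0.0000, -4.0000).
r_{22} = ‖u_2‖ = 4.0000.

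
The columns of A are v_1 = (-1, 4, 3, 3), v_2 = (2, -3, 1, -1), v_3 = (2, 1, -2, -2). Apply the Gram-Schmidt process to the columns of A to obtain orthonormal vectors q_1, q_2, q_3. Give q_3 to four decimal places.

q_3 = (0.7341, 0.5596, -0.1454, -0.3560)

v_1 = (-1, 4, 3, 3); ‖v_1‖ = 5.9161, so q_1 = (-0.1690, 0.6761, 0.5071, 0.5071).
q_1·v_2 = (-0.1690)·2 + 0.6761·(-3) + 0.5071·1 + 0.5071·(-1) = -2.3664.
u_2 = v_2 + 2.3664·q_1 = (1.6000, -1.4000, 2.2000, 0.2000).
‖u_2‖ = 3.0659, so q_2 = (0.5219, -0.4566, 0.7176, 0.0652).
q_1·v_3 = (-0.1690)·2 + 0.6761·1 + 0.5071·(-2) + 0.5071·(-2) = -1.6903; q_2·v_3 = 0.5219·2 + (-0.4566)·1 + 0.7176·(-2) + 0.0652·(-2) = -0.9785.
u_3 = v_3 + 1.6903·q_1 + 0.9785·q_2 = (2.2249, 1.6960, -0.4407, -1.0790).
‖u_3‖ = 3.0307, so q_3 = (0.7341, 0.5596, -0.1454, -0.3560).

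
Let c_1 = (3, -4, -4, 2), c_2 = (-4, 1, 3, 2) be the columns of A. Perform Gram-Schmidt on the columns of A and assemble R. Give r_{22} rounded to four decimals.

r_{22} = 4.1473

c_1 = (3, -4, -4, 2); ‖c_1‖ = 6.7082, so e_1 = (0.4472, -0.5963, -0.5963, 0.2981).
e_1·c_2 = 0.4472·(-4) + (-0.5963)·1 + (-0.5963)·3 + 0.2981·2 = -3.5777.
u_2 = c_2 + 3.5777·e_1 = (-2.4000, -1.1333, 0.8667, 3.0667).
r_{22} = ‖u_2‖ = 4.1473.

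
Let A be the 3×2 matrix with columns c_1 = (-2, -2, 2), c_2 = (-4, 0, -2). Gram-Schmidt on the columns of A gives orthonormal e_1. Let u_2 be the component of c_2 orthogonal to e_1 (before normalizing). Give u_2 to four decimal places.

u_2 = (-3.3333, 0.6667, -2.6667)

c_1 = (-2, -2, 2); ‖c_1‖ = 3.4641, so e_1 = (-0.5774, -0.5774, 0.5774).
e_1·c_2 = (-0.5774)·(-4) + (-0.5774)·0 + 0.5774·(-2) = 1.1547.
u_2 = c_2 − 1.1547·e_1 = (-3.3333, 0.6667, -2.6667).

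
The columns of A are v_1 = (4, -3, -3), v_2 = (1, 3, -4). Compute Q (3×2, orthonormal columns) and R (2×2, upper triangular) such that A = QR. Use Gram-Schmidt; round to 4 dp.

Q = [[0.6860, 0.0356], [-0.5145, 0.7300], [-0.5145, -0.6825]], R = [[5.8310, 1.2005], [0.0000, 4.9557]]

q_1 = v_1/‖v_1‖ = (4, -3, -3)/5.8310 = (0.6860, -0.5145, -0.5145).
r_{12} = q_1·v_2 = 1.2005.
u_2 = v_2 − 1.2005·q_1 = (0.1765, 3.6176, -3.3824).
‖u_2‖ = 4.9557, so q_2 = (0.0356, 0.7300, -0.6825).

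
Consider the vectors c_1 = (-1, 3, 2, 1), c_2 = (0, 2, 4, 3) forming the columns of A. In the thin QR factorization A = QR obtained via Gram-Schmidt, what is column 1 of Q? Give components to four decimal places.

q_1 = (-0.2582, 0.7746, 0.5164, 0.2582)

q_1 = c_1/‖c_1‖ = (-1, 3, 2, 1)/3.8730 = (-0.2582, 0.7746, 0.5164, 0.2582).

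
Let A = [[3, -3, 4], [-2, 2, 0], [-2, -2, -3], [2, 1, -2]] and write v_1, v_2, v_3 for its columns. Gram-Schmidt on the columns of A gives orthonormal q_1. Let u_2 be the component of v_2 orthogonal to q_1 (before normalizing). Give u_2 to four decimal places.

v_1 = (3, -2, -2, 2); ‖v_1‖ = 4.5826, so q_1 = (0.6547, -0.4364, -0.4364, 0.4364).
q_1·v_2 = 0.6547·(-3) + (-0.4364)·2 + (-0.4364)·(-2) + 0.4364·1 = -1.5275.
u_2 = v_2 + 1.5275·q_1 = (-2.0000, 1.3333, -2.6667, 1.6667).

u_2 = (-2.0000, 1.3333, -2.6667, 1.6667)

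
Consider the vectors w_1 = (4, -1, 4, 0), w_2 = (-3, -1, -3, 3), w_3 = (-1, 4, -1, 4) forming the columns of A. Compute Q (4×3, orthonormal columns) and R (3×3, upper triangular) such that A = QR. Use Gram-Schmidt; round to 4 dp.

w_1 = (4, -1, 4, 0); ‖w_1‖ = 5.7446, so e_1 = (0.6963, -0.1741, 0.6963, 0.0000).
e_1·w_2 = 0.6963·(-3) + (-0.1741)·(-1) + 0.6963·(-3) + 0.0000·3 = -4.0038.
u_2 = w_2 + 4.0038·e_1 = (-0.2121, -1.6970, -0.2121, 3.0000).
‖u_2‖ = 3.4597, so e_2 = (-0.0613, -0.4905, -0.0613, 0.8671).
e_1·w_3 = 0.6963·(-1) + (-0.1741)·4 + 0.6963·(-1) + 0.0000·4 = -2.0889; e_2·w_3 = (-0.0613)·(-1) + (-0.4905)·4 + (-0.0613)·(-1) + 0.8671·4 = 1.6291.
u_3 = w_3 + 2.0889·e_1 − 1.6291·e_2 = (0.5544, 4.4354, 0.5544, 2.5873).
‖u_3‖ = 5.1944, so e_3 = (0.1067, 0.8539, 0.1067, 0.4981).

Q = [[0.6963, -0.0613, 0.1067], [-0.1741, -0.4905, 0.8539], [0.6963, -0.0613, 0.1067], [0.0000, 0.8671, 0.4981]], R = [[5.7446, -4.0038, -2.0889], [0.0000, 3.4597, 1.6291], [0.0000, 0.0000, 5.1944]]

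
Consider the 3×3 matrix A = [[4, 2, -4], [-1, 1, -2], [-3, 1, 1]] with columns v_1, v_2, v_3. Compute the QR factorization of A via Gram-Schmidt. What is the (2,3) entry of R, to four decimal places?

r_{23} = -2.7514

v_1 = (4, -1, -3); ‖v_1‖ = 5.0990, so q_1 = (0.7845, -0.1961, -0.5883).
q_1·v_2 = 0.7845·2 + (-0.1961)·1 + (-0.5883)·1 = 0.7845.
u_2 = v_2 − 0.7845·q_1 = (1.3846, 1.1538, 1.4615).
‖u_2‖ = 2.3205, so q_2 = (0.5967, 0.4972, 0.6298).
r_{23} = q_2·v_3 = -2.7514.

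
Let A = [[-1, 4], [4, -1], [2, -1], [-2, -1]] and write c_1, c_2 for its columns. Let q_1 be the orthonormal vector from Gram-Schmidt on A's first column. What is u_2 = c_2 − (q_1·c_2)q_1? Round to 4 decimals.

u_2 = (3.6800, 0.2800, -0.3600, -1.6400)

q_1 = c_1/‖c_1‖ = (-1, 4, 2, -2)/5.0000 = (-0.2000, 0.8000, 0.4000, -0.4000).
r_{12} = q_1·c_2 = -1.6000.
u_2 = c_2 + 1.6000·q_1 = (3.6800, 0.2800, -0.3600, -1.6400).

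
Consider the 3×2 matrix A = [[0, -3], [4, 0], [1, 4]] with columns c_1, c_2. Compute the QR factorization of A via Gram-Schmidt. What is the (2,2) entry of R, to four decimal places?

c_1 = (0, 4, 1); ‖c_1‖ = 4.1231, so e_1 = (0.0000, 0.9701, 0.2425).
e_1·c_2 = 0.0000·(-3) + 0.9701·0 + 0.2425·4 = 0.9701.
u_2 = c_2 − 0.9701·e_1 = (-3.0000, -0.9412, 3.7647).
r_{22} = ‖u_2‖ = 4.9050.

r_{22} = 4.9050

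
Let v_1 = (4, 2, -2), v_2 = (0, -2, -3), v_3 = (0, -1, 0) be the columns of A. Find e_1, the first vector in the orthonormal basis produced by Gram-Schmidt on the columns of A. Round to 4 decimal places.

v_1 = (4, 2, -2); ‖v_1‖ = 4.8990, so e_1 = (0.8165, 0.4082, -0.4082).

e_1 = (0.8165, 0.4082, -0.4082)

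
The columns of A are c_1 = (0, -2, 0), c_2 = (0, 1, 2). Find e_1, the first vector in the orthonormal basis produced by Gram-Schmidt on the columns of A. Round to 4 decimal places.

c_1 = (0, -2, 0); ‖c_1‖ = 2.0000, so e_1 = (0.0000, -1.0000, 0.0000).

e_1 = (0.0000, -1.0000, 0.0000)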